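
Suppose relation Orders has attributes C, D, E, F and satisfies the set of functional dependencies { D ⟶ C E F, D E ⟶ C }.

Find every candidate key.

(D)

Attribute D never appears on the right-hand side of any dependency, so D must belong to every candidate key.
{D}⁺ = {C, D, E, F}, which is all of the schema, so {D} is the only candidate key.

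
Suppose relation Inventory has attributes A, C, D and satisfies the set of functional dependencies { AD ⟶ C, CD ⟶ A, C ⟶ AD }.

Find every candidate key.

{C}⁺: C→AD adds A, D → {A, C, D}.
{A, D}⁺: AD→C adds C → {A, C, D}. Minimal: {D}⁺ = {D}; {A}⁺ = {A} — none reach the full schema.

{C}, {A, D}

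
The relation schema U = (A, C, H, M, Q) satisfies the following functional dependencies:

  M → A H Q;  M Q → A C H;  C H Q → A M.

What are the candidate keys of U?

(M), (C, H, Q)

{M}⁺: M→AHQ adds A, H, Q; MQ→ACH adds C → {A, C, H, M, Q}.
{C, H, Q}⁺: CHQ→AM adds A, M → {A, C, H, M, Q}. Minimal: {H, Q}⁺ = {H, Q}; {C, Q}⁺ = {C, Q}; {C, H}⁺ = {C, H} — none reach the full schema.
Any other superkey contains one of these as a subset, so there are no further candidate keys.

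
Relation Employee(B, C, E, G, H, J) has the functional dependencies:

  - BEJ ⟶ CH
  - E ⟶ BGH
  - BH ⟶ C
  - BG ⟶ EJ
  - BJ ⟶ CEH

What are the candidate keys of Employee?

E; BG; BJ

{E}⁺: E→BGH adds B, G, H; BH→C adds C; BG→EJ adds J → {B, C, E, G, H, J}.
{B, G}⁺: BG→EJ adds E, J; BJ→CEH adds C, H → {B, C, E, G, H, J}. Minimal: {G}⁺ = {G}; {B}⁺ = {B} — none reach the full schema.
{B, J}⁺: BJ→CEH adds C, E, H; E→BGH adds G → {B, C, E, G, H, J}. Minimal: {J}⁺ = {J}; {B}⁺ = {B} — none reach the full schema.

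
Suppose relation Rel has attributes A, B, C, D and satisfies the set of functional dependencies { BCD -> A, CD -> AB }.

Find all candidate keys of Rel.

(C, D)

Attributes C, D never appear on any right-hand side, so every candidate key must contain {C, D}.
{C, D}⁺ = {A, B, C, D}, which is all of the schema, so {C, D} is the only candidate key.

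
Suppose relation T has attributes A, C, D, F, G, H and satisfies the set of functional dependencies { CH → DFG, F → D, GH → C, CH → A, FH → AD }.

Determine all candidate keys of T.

Attribute H never appears on the right-hand side of any dependency, so H must belong to every candidate key.
{H}⁺ = {H}, which is not all of the schema, so we must add further attributes.
{C, H}⁺: CH→DFG adds D, F, G; CH→A adds A → {A, C, D, F, G, H}. Minimal: {H}⁺ = {H}; {C}⁺ = {C} — none reach the full schema.
{G, H}⁺: GH→C adds C; CH→A adds A; CH→DFG adds D, F → {A, C, D, F, G, H}. Minimal: {H}⁺ = {H}; {G}⁺ = {G} — none reach the full schema.
Any other superkey contains one of these as a subset, so there are no further candidate keys.

{C, H}, {G, H}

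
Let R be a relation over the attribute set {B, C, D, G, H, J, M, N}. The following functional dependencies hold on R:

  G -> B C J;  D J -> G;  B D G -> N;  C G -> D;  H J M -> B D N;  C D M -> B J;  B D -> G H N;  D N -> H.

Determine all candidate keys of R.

{G, M}, {B, D, M}, {C, D, M}, {D, J, M}, {H, J, M}

Attribute M never appears on the right-hand side of any dependency, so M must belong to every candidate key.
{M}⁺ = {M}, which is not all of the schema, so we must add further attributes.
{G, M}⁺: G→BCJ adds B, C, J; CG→D adds D; BD→GHN adds H, N → {B, C, D, G, H, J, M, N}.
{B, D, M}⁺: BD→GHN adds G, H, N; G→BCJ adds C, J → {B, C, D, G, H, J, M, N}.
{C, D, M}⁺: CDM→BJ adds B, J; BD→GHN adds G, H, N → {B, C, D, G, H, J, M, N}.
{D, J, M}⁺: DJ→G adds G; G→BCJ adds B, C; BDG→N adds N; BD→GHN adds H → {B, C, D, G, H, J, M, N}.
{H, J, M}⁺: HJM→BDN adds B, D, N; BD→GHN adds G; G→BCJ adds C → {B, C, D, G, H, J, M, N}.
Any other superkey contains one of these as a subset, so there are no further candidate keys.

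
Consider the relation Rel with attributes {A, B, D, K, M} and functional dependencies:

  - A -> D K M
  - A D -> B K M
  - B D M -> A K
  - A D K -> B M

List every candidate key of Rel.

{A}, {B, D, M}

{A}⁺: A→DKM adds D, K, M; AD→BKM adds B → {A, B, D, K, M}.
{B, D, M}⁺: BDM→AK adds A, K → {A, B, D, K, M}. Minimal: {D, M}⁺ = {D, M}; {B, M}⁺ = {B, M}; {B, D}⁺ = {B, D} — none reach the full schema.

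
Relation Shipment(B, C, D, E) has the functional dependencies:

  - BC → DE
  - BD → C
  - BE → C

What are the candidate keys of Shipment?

{B, C}, {B, D}, {B, E}

Attribute B never appears on the right-hand side of any dependency, so B must belong to every candidate key.
{B}⁺ = {B}, which is not all of the schema, so we must add further attributes.
{B, C}⁺: BC→DE adds D, E → {B, C, D, E}. Minimal: {C}⁺ = {C}; {B}⁺ = {B} — none reach the full schema.
{B, D}⁺: BD→C adds C; BC→DE adds E → {B, C, D, E}. Minimal: {D}⁺ = {D}; {B}⁺ = {B} — none reach the full schema.
{B, E}⁺: BE→C adds C; BC→DE adds D → {B, C, D, E}. Minimal: {E}⁺ = {E}; {B}⁺ = {B} — none reach the full schema.
Any other superkey contains one of these as a subset, so there are no further candidate keys.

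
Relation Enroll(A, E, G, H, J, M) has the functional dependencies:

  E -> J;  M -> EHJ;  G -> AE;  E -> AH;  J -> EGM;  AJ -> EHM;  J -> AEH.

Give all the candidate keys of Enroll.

{E}; {G}; {J}; {M}

{E}⁺: E→J adds J; E→AH adds A, H; J→EGM adds G, M → {A, E, G, H, J, M}.
{G}⁺: G→AE adds A, E; E→AH adds H; E→J adds J; J→EGM adds M → {A, E, G, H, J, M}.
{J}⁺: J→EGM adds E, G, M; J→AEH adds A, H → {A, E, G, H, J, M}.
{M}⁺: M→EHJ adds E, H, J; E→AH adds A; J→EGM adds G → {A, E, G, H, J, M}.
Any other superkey contains one of these as a subset, so there are no further candidate keys.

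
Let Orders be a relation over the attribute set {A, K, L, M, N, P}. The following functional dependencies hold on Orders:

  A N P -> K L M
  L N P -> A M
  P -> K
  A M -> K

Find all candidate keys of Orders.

{A, N, P}, {L, N, P}

Attributes N, P never appear on any right-hand side, so every candidate key must contain {N, P}.
{N, P}⁺ = {K, N, P}, which is not all of the schema, so we must add further attributes.
{A, N, P}⁺: ANP→KLM adds K, L, M → {A, K, L, M, N, P}. Minimal: {N, P}⁺ = {K, N, P}; {A, P}⁺ = {A, K, P}; {A, N}⁺ = {A, N} — none reach the full schema.
{L, N, P}⁺: LNP→AM adds A, M; P→K adds K → {A, K, L, M, N, P}. Minimal: {N, P}⁺ = {K, N, P}; {L, P}⁺ = {K, L, P}; {L, N}⁺ = {L, N} — none reach the full schema.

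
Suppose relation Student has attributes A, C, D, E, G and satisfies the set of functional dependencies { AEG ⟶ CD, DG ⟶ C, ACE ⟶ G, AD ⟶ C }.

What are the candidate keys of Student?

{A, C, E}⁺: ACE→G adds G; AEG→CD adds D → {A, C, D, E, G}. Minimal: {C, E}⁺ = {C, E}; {A, E}⁺ = {A, E}; {A, C}⁺ = {A, C} — none reach the full schema.
{A, D, E}⁺: AD→C adds C; ACE→G adds G → {A, C, D, E, G}. Minimal: {D, E}⁺ = {D, E}; {A, E}⁺ = {A, E}; {A, D}⁺ = {A, C, D} — none reach the full schema.
{A, E, G}⁺: AEG→CD adds C, D → {A, C, D, E, G}. Minimal: {E, G}⁺ = {E, G}; {A, G}⁺ = {A, G}; {A, E}⁺ = {A, E} — none reach the full schema.
Any other superkey contains one of these as a subset, so there are no further candidate keys.

{A, C, E}; {A, D, E}; {A, E, G}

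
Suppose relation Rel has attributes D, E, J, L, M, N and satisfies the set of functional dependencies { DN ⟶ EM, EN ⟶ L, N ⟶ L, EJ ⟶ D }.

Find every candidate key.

{D, J, N}, {E, J, N}

Attributes J, N never appear on any right-hand side, so every candidate key must contain {J, N}.
{J, N}⁺ = {J, L, N}, which is not all of the schema, so we must add further attributes.
{D, J, N}⁺: DN→EM adds E, M; EN→L adds L → {D, E, J, L, M, N}. Minimal: {J, N}⁺ = {J, L, N}; {D, N}⁺ = {D, E, L, M, N}; {D, J}⁺ = {D, J} — none reach the full schema.
{E, J, N}⁺: EN→L adds L; EJ→D adds D; DN→EM adds M → {D, E, J, L, M, N}. Minimal: {J, N}⁺ = {J, L, N}; {E, N}⁺ = {E, L, N}; {E, J}⁺ = {D, E, J} — none reach the full schema.
Any other superkey contains one of these as a subset, so there are no further candidate keys.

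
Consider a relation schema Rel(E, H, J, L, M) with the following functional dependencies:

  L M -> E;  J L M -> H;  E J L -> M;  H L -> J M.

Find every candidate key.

Attribute L never appears on the right-hand side of any dependency, so L must belong to every candidate key.
{L}⁺ = {L}, which is not all of the schema, so we must add further attributes.
{H, L}⁺: HL→JM adds J, M; LM→E adds E → {E, H, J, L, M}.
{E, J, L}⁺: EJL→M adds M; JLM→H adds H → {E, H, J, L, M}.
{J, L, M}⁺: LM→E adds E; JLM→H adds H → {E, H, J, L, M}.

{H, L}, {E, J, L}, {J, L, M}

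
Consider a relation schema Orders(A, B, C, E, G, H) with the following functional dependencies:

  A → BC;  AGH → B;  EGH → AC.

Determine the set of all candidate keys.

Attributes E, G, H never appear on any right-hand side, so every candidate key must contain {E, G, H}.
{E, G, H}⁺ = {A, B, C, E, G, H}, which is all of the schema, so {E, G, H} is the only candidate key.

(E, G, H)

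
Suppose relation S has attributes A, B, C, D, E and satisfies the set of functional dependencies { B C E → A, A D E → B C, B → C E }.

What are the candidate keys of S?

Attribute D never appears on the right-hand side of any dependency, so D must belong to every candidate key.
{D}⁺ = {D}, which is not all of the schema, so we must add further attributes.
{B, D}⁺: B→CE adds C, E; BCE→A adds A → {A, B, C, D, E}. Minimal: {D}⁺ = {D}; {B}⁺ = {A, B, C, E} — none reach the full schema.
{A, D, E}⁺: ADE→BC adds B, C → {A, B, C, D, E}. Minimal: {D, E}⁺ = {D, E}; {A, E}⁺ = {A, E}; {A, D}⁺ = {A, D} — none reach the full schema.
Any other superkey contains one of these as a subset, so there are no further candidate keys.

(B, D), (A, D, E)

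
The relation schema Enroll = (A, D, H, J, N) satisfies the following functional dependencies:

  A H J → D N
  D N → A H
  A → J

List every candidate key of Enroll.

{A, H}⁺: A→J adds J; AHJ→DN adds D, N → {A, D, H, J, N}. Minimal: {H}⁺ = {H}; {A}⁺ = {A, J} — none reach the full schema.
{D, N}⁺: DN→AH adds A, H; A→J adds J → {A, D, H, J, N}. Minimal: {N}⁺ = {N}; {D}⁺ = {D} — none reach the full schema.

(A, H); (D, N)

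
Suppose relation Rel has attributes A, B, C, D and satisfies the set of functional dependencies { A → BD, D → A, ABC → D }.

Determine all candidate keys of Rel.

Attribute C never appears on the right-hand side of any dependency, so C must belong to every candidate key.
{C}⁺ = {C}, which is not all of the schema, so we must add further attributes.
{A, C}⁺: A→BD adds B, D → {A, B, C, D}.
{C, D}⁺: D→A adds A; A→BD adds B → {A, B, C, D}.

{A, C}, {C, D}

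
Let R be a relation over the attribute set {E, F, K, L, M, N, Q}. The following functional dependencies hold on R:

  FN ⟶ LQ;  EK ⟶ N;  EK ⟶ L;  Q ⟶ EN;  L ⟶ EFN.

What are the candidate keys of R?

Attributes K, M never appear on any right-hand side, so every candidate key must contain {K, M}.
{K, M}⁺ = {K, M}, which is not all of the schema, so we must add further attributes.
{E, K, M}⁺: EK→N adds N; EK→L adds L; L→EFN adds F; FN→LQ adds Q → {E, F, K, L, M, N, Q}. Minimal: {K, M}⁺ = {K, M}; {E, M}⁺ = {E, M}; {E, K}⁺ = {E, F, K, L, N, Q} — none reach the full schema.
{K, L, M}⁺: L→EFN adds E, F, N; FN→LQ adds Q → {E, F, K, L, M, N, Q}. Minimal: {L, M}⁺ = {E, F, L, M, N, Q}; {K, M}⁺ = {K, M}; {K, L}⁺ = {E, F, K, L, N, Q} — none reach the full schema.
{K, M, Q}⁺: Q→EN adds E, N; EK→L adds L; L→EFN adds F → {E, F, K, L, M, N, Q}. Minimal: {M, Q}⁺ = {E, M, N, Q}; {K, Q}⁺ = {E, F, K, L, N, Q}; {K, M}⁺ = {K, M} — none reach the full schema.
{F, K, M, N}⁺: FN→LQ adds L, Q; Q→EN adds E → {E, F, K, L, M, N, Q}. Minimal: {K, M, N}⁺ = {K, M, N}; {F, M, N}⁺ = {E, F, L, M, N, Q}; {F, K, N}⁺ = {E, F, K, L, N, Q}; … — none reach the full schema.

(E, K, M), (K, L, M), (K, M, Q), (F, K, M, N)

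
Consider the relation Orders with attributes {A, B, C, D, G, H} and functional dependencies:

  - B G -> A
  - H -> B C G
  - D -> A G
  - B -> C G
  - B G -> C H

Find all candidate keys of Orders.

Attribute D never appears on the right-hand side of any dependency, so D must belong to every candidate key.
{D}⁺ = {A, D, G}, which is not all of the schema, so we must add further attributes.
{B, D}⁺: D→AG adds A, G; B→CG adds C; BG→CH adds H → {A, B, C, D, G, H}.
{D, H}⁺: H→BCG adds B, C, G; D→AG adds A → {A, B, C, D, G, H}.

(B, D); (D, H)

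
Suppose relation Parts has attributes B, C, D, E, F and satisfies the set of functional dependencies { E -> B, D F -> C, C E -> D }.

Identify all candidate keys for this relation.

{C, E, F}⁺: E→B adds B; CE→D adds D → {B, C, D, E, F}. Minimal: {E, F}⁺ = {B, E, F}; {C, F}⁺ = {C, F}; {C, E}⁺ = {B, C, D, E} — none reach the full schema.
{D, E, F}⁺: E→B adds B; DF→C adds C → {B, C, D, E, F}. Minimal: {E, F}⁺ = {B, E, F}; {D, F}⁺ = {C, D, F}; {D, E}⁺ = {B, D, E} — none reach the full schema.
Any other superkey contains one of these as a subset, so there are no further candidate keys.

CEF, DEF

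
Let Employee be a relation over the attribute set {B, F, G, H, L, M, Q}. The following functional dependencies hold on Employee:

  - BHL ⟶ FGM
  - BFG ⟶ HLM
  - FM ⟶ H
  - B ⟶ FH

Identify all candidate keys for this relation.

BGQ, BLQ

Attributes B, Q never appear on any right-hand side, so every candidate key must contain {B, Q}.
{B, Q}⁺ = {B, F, H, Q}, which is not all of the schema, so we must add further attributes.
{B, G, Q}⁺: B→FH adds F, H; BFG→HLM adds L, M → {B, F, G, H, L, M, Q}. Minimal: {G, Q}⁺ = {G, Q}; {B, Q}⁺ = {B, F, H, Q}; {B, G}⁺ = {B, F, G, H, L, M} — none reach the full schema.
{B, L, Q}⁺: B→FH adds F, H; BHL→FGM adds G, M → {B, F, G, H, L, M, Q}. Minimal: {L, Q}⁺ = {L, Q}; {B, Q}⁺ = {B, F, H, Q}; {B, L}⁺ = {B, F, G, H, L, M} — none reach the full schema.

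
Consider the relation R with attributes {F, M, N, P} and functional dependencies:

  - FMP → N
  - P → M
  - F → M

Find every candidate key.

{F, P}

Attributes F, P never appear on any right-hand side, so every candidate key must contain {F, P}.
{F, P}⁺ = {F, M, N, P}, which is all of the schema, so {F, P} is the only candidate key.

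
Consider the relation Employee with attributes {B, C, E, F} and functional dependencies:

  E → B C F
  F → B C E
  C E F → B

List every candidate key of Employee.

{E}⁺: E→BCF adds B, C, F → {B, C, E, F}.
{F}⁺: F→BCE adds B, C, E → {B, C, E, F}.

{E}, {F}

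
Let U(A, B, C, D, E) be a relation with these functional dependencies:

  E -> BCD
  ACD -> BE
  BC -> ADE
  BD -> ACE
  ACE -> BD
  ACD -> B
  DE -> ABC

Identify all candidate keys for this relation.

{E}⁺: E→BCD adds B, C, D; BC→ADE adds A → {A, B, C, D, E}.
{B, C}⁺: BC→ADE adds A, D, E → {A, B, C, D, E}.
{B, D}⁺: BD→ACE adds A, C, E → {A, B, C, D, E}.
{A, C, D}⁺: ACD→BE adds B, E → {A, B, C, D, E}.
Any other superkey contains one of these as a subset, so there are no further candidate keys.

{E}, {B, C}, {B, D}, {A, C, D}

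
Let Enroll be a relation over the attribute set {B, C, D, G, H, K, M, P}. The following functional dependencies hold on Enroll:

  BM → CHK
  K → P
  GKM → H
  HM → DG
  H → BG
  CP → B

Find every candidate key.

BM, HM, CKM, CMP, GKM

Attribute M never appears on the right-hand side of any dependency, so M must belong to every candidate key.
{M}⁺ = {M}, which is not all of the schema, so we must add further attributes.
{B, M}⁺: BM→CHK adds C, H, K; K→P adds P; HM→DG adds D, G → {B, C, D, G, H, K, M, P}. Minimal: {M}⁺ = {M}; {B}⁺ = {B} — none reach the full schema.
{H, M}⁺: HM→DG adds D, G; H→BG adds B; BM→CHK adds C, K; K→P adds P → {B, C, D, G, H, K, M, P}. Minimal: {M}⁺ = {M}; {H}⁺ = {B, G, H} — none reach the full schema.
{C, K, M}⁺: K→P adds P; CP→B adds B; BM→CHK adds H; HM→DG adds D, G → {B, C, D, G, H, K, M, P}. Minimal: {K, M}⁺ = {K, M, P}; {C, M}⁺ = {C, M}; {C, K}⁺ = {B, C, K, P} — none reach the full schema.
{C, M, P}⁺: CP→B adds B; BM→CHK adds H, K; HM→DG adds D, G → {B, C, D, G, H, K, M, P}. Minimal: {M, P}⁺ = {M, P}; {C, P}⁺ = {B, C, P}; {C, M}⁺ = {C, M} — none reach the full schema.
{G, K, M}⁺: K→P adds P; GKM→H adds H; HM→DG adds D; H→BG adds B; BM→CHK adds C → {B, C, D, G, H, K, M, P}. Minimal: {K, M}⁺ = {K, M, P}; {G, M}⁺ = {G, M}; {G, K}⁺ = {G, K, P} — none reach the full schema.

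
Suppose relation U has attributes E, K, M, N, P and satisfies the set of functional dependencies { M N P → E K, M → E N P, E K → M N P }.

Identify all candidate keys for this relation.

M, EK

{M}⁺: M→ENP adds E, N, P; MNP→EK adds K → {E, K, M, N, P}.
{E, K}⁺: EK→MNP adds M, N, P → {E, K, M, N, P}. Minimal: {K}⁺ = {K}; {E}⁺ = {E} — none reach the full schema.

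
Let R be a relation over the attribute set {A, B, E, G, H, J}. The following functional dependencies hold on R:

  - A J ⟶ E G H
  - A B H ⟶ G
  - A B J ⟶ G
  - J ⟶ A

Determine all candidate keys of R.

Attributes B, J never appear on any right-hand side, so every candidate key must contain {B, J}.
{B, J}⁺ = {A, B, E, G, H, J}, which is all of the schema, so {B, J} is the only candidate key.

BJ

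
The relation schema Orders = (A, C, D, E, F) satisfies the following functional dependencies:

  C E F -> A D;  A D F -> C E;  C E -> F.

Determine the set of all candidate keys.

{C, E}; {A, D, F}

{C, E}⁺: CE→F adds F; CEF→AD adds A, D → {A, C, D, E, F}. Minimal: {E}⁺ = {E}; {C}⁺ = {C} — none reach the full schema.
{A, D, F}⁺: ADF→CE adds C, E → {A, C, D, E, F}. Minimal: {D, F}⁺ = {D, F}; {A, F}⁺ = {A, F}; {A, D}⁺ = {A, D} — none reach the full schema.
Any other superkey contains one of these as a subset, so there are no further candidate keys.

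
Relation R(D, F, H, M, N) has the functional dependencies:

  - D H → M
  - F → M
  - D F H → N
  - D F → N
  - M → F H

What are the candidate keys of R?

{D, F}, {D, H}, {D, M}

Attribute D never appears on the right-hand side of any dependency, so D must belong to every candidate key.
{D}⁺ = {D}, which is not all of the schema, so we must add further attributes.
{D, F}⁺: F→M adds M; DF→N adds N; M→FH adds H → {D, F, H, M, N}.
{D, H}⁺: DH→M adds M; M→FH adds F; DFH→N adds N → {D, F, H, M, N}.
{D, M}⁺: M→FH adds F, H; DFH→N adds N → {D, F, H, M, N}.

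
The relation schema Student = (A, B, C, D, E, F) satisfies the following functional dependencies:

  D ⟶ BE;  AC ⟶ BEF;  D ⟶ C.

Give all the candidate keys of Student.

{A, D}

Attributes A, D never appear on any right-hand side, so every candidate key must contain {A, D}.
{A, D}⁺ = {A, B, C, D, E, F}, which is all of the schema, so {A, D} is the only candidate key.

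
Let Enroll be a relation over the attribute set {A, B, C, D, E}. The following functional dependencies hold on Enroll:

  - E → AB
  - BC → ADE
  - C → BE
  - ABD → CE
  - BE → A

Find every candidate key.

{C}, {D, E}, {A, B, D}

{C}⁺: C→BE adds B, E; BE→A adds A; BC→ADE adds D → {A, B, C, D, E}.
{D, E}⁺: E→AB adds A, B; ABD→CE adds C → {A, B, C, D, E}. Minimal: {E}⁺ = {A, B, E}; {D}⁺ = {D} — none reach the full schema.
{A, B, D}⁺: ABD→CE adds C, E → {A, B, C, D, E}. Minimal: {B, D}⁺ = {B, D}; {A, D}⁺ = {A, D}; {A, B}⁺ = {A, B} — none reach the full schema.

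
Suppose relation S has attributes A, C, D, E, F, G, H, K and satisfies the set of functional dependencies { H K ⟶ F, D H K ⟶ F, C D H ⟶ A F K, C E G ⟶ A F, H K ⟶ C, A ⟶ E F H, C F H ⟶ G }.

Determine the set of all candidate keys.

{A, C, D}, {A, D, K}, {C, D, H}, {D, H, K}, {C, D, E, G}

{A, C, D}⁺: A→EFH adds E, F, H; CFH→G adds G; CDH→AFK adds K → {A, C, D, E, F, G, H, K}. Minimal: {C, D}⁺ = {C, D}; {A, D}⁺ = {A, D, E, F, H}; {A, C}⁺ = {A, C, E, F, G, H} — none reach the full schema.
{A, D, K}⁺: A→EFH adds E, F, H; HK→C adds C; CFH→G adds G → {A, C, D, E, F, G, H, K}. Minimal: {D, K}⁺ = {D, K}; {A, K}⁺ = {A, C, E, F, G, H, K}; {A, D}⁺ = {A, D, E, F, H} — none reach the full schema.
{C, D, H}⁺: CDH→AFK adds A, F, K; A→EFH adds E; CFH→G adds G → {A, C, D, E, F, G, H, K}. Minimal: {D, H}⁺ = {D, H}; {C, H}⁺ = {C, H}; {C, D}⁺ = {C, D} — none reach the full schema.
{D, H, K}⁺: HK→F adds F; HK→C adds C; CFH→G adds G; CDH→AFK adds A; A→EFH adds E → {A, C, D, E, F, G, H, K}. Minimal: {H, K}⁺ = {C, F, G, H, K}; {D, K}⁺ = {D, K}; {D, H}⁺ = {D, H} — none reach the full schema.
{C, D, E, G}⁺: CEG→AF adds A, F; A→EFH adds H; CDH→AFK adds K → {A, C, D, E, F, G, H, K}. Minimal: {D, E, G}⁺ = {D, E, G}; {C, E, G}⁺ = {A, C, E, F, G, H}; {C, D, G}⁺ = {C, D, G}; … — none reach the full schema.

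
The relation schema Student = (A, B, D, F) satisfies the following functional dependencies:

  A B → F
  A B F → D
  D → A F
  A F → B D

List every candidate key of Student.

D, AB, AF

{D}⁺: D→AF adds A, F; AF→BD adds B → {A, B, D, F}.
{A, B}⁺: AB→F adds F; ABF→D adds D → {A, B, D, F}. Minimal: {B}⁺ = {B}; {A}⁺ = {A} — none reach the full schema.
{A, F}⁺: AF→BD adds B, D → {A, B, D, F}. Minimal: {F}⁺ = {F}; {A}⁺ = {A} — none reach the full schema.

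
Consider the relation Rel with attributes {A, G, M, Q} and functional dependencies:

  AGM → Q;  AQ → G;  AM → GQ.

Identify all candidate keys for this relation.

Attributes A, M never appear on any right-hand side, so every candidate key must contain {A, M}.
{A, M}⁺ = {A, G, M, Q}, which is all of the schema, so {A, M} is the only candidate key.

{A, M}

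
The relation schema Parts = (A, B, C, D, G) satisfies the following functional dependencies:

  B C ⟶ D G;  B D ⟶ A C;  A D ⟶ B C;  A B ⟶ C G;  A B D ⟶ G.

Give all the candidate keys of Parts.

AB; AD; BC; BD

{A, B}⁺: AB→CG adds C, G; BC→DG adds D → {A, B, C, D, G}.
{A, D}⁺: AD→BC adds B, C; AB→CG adds G → {A, B, C, D, G}.
{B, C}⁺: BC→DG adds D, G; BD→AC adds A → {A, B, C, D, G}.
{B, D}⁺: BD→AC adds A, C; AB→CG adds G → {A, B, C, D, G}.
Any other superkey contains one of these as a subset, so there are no further candidate keys.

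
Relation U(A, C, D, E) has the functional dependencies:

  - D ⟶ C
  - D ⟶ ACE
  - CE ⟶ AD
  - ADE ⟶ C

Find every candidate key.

{D}⁺: D→C adds C; D→ACE adds A, E → {A, C, D, E}.
{C, E}⁺: CE→AD adds A, D → {A, C, D, E}. Minimal: {E}⁺ = {E}; {C}⁺ = {C} — none reach the full schema.

D, CE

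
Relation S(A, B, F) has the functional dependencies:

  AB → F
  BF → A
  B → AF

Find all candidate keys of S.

{B}⁺: B→AF adds A, F → {A, B, F}.

B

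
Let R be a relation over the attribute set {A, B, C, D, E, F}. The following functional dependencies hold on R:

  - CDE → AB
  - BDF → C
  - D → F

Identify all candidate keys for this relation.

Attributes D, E never appear on any right-hand side, so every candidate key must contain {D, E}.
{D, E}⁺ = {D, E, F}, which is not all of the schema, so we must add further attributes.
{B, D, E}⁺: D→F adds F; BDF→C adds C; CDE→AB adds A → {A, B, C, D, E, F}.
{C, D, E}⁺: CDE→AB adds A, B; D→F adds F → {A, B, C, D, E, F}.
Any other superkey contains one of these as a subset, so there are no further candidate keys.

(B, D, E), (C, D, E)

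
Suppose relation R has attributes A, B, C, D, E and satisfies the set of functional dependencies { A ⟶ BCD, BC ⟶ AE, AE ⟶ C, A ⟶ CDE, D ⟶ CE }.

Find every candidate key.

{A}⁺: A→BCD adds B, C, D; BC→AE adds E → {A, B, C, D, E}.
{B, C}⁺: BC→AE adds A, E; A→CDE adds D → {A, B, C, D, E}. Minimal: {C}⁺ = {C}; {B}⁺ = {B} — none reach the full schema.
{B, D}⁺: D→CE adds C, E; BC→AE adds A → {A, B, C, D, E}. Minimal: {D}⁺ = {C, D, E}; {B}⁺ = {B} — none reach the full schema.

A, BC, BD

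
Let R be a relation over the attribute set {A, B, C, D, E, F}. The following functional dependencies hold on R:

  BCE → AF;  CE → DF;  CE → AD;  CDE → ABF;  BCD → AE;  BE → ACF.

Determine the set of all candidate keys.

BE, CE, BCD

{B, E}⁺: BE→ACF adds A, C, F; CE→DF adds D → {A, B, C, D, E, F}. Minimal: {E}⁺ = {E}; {B}⁺ = {B} — none reach the full schema.
{C, E}⁺: CE→DF adds D, F; CE→AD adds A; CDE→ABF adds B → {A, B, C, D, E, F}. Minimal: {E}⁺ = {E}; {C}⁺ = {C} — none reach the full schema.
{B, C, D}⁺: BCD→AE adds A, E; BE→ACF adds F → {A, B, C, D, E, F}. Minimal: {C, D}⁺ = {C, D}; {B, D}⁺ = {B, D}; {B, C}⁺ = {B, C} — none reach the full schema.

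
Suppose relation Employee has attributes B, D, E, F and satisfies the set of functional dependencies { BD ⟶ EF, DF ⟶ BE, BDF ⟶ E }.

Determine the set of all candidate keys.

(B, D), (D, F)

Attribute D never appears on the right-hand side of any dependency, so D must belong to every candidate key.
{D}⁺ = {D}, which is not all of the schema, so we must add further attributes.
{B, D}⁺: BD→EF adds E, F → {B, D, E, F}. Minimal: {D}⁺ = {D}; {B}⁺ = {B} — none reach the full schema.
{D, F}⁺: DF→BE adds B, E → {B, D, E, F}. Minimal: {F}⁺ = {F}; {D}⁺ = {D} — none reach the full schema.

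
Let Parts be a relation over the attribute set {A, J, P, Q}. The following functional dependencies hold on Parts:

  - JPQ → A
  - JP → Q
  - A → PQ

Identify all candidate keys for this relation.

Attribute J never appears on the right-hand side of any dependency, so J must belong to every candidate key.
{J}⁺ = {J}, which is not all of the schema, so we must add further attributes.
{A, J}⁺: A→PQ adds P, Q → {A, J, P, Q}.
{J, P}⁺: JP→Q adds Q; JPQ→A adds A → {A, J, P, Q}.

{A, J}, {J, P}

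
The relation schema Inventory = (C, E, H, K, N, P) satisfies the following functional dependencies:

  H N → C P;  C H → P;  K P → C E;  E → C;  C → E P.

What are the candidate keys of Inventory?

{H, K, N}

Attributes H, K, N never appear on any right-hand side, so every candidate key must contain {H, K, N}.
{H, K, N}⁺ = {C, E, H, K, N, P}, which is all of the schema, so {H, K, N} is the only candidate key.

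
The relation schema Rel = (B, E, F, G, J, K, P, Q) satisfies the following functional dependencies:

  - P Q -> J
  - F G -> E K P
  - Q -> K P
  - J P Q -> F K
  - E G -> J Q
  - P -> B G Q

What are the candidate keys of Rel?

P, Q, EG, FG

{P}⁺: P→BGQ adds B, G, Q; PQ→J adds J; Q→KP adds K; JPQ→FK adds F; FG→EKP adds E → {B, E, F, G, J, K, P, Q}.
{Q}⁺: Q→KP adds K, P; P→BGQ adds B, G; PQ→J adds J; JPQ→FK adds F; FG→EKP adds E → {B, E, F, G, J, K, P, Q}.
{E, G}⁺: EG→JQ adds J, Q; Q→KP adds K, P; JPQ→FK adds F; P→BGQ adds B → {B, E, F, G, J, K, P, Q}. Minimal: {G}⁺ = {G}; {E}⁺ = {E} — none reach the full schema.
{F, G}⁺: FG→EKP adds E, K, P; EG→JQ adds J, Q; P→BGQ adds B → {B, E, F, G, J, K, P, Q}. Minimal: {G}⁺ = {G}; {F}⁺ = {F} — none reach the full schema.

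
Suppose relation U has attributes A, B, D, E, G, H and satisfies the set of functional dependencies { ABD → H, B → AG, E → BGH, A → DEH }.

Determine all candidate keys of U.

{A}; {B}; {E}

{A}⁺: A→DEH adds D, E, H; E→BGH adds B, G → {A, B, D, E, G, H}.
{B}⁺: B→AG adds A, G; A→DEH adds D, E, H → {A, B, D, E, G, H}.
{E}⁺: E→BGH adds B, G, H; B→AG adds A; A→DEH adds D → {A, B, D, E, G, H}.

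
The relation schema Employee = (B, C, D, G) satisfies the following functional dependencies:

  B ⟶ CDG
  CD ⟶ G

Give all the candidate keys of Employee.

(B)

Attribute B never appears on the right-hand side of any dependency, so B must belong to every candidate key.
{B}⁺ = {B, C, D, G}, which is all of the schema, so {B} is the only candidate key.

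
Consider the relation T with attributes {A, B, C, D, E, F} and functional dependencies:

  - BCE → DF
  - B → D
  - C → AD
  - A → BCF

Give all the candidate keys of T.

{A, E}; {C, E}

{A, E}⁺: A→BCF adds B, C, F; BCE→DF adds D → {A, B, C, D, E, F}. Minimal: {E}⁺ = {E}; {A}⁺ = {A, B, C, D, F} — none reach the full schema.
{C, E}⁺: C→AD adds A, D; A→BCF adds B, F → {A, B, C, D, E, F}. Minimal: {E}⁺ = {E}; {C}⁺ = {A, B, C, D, F} — none reach the full schema.
Any other superkey contains one of these as a subset, so there are no further candidate keys.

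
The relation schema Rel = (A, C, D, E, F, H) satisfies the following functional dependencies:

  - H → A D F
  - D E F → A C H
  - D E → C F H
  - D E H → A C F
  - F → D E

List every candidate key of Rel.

{F}⁺: F→DE adds D, E; DEF→ACH adds A, C, H → {A, C, D, E, F, H}.
{H}⁺: H→ADF adds A, D, F; F→DE adds E; DEF→ACH adds C → {A, C, D, E, F, H}.
{D, E}⁺: DE→CFH adds C, F, H; DEH→ACF adds A → {A, C, D, E, F, H}. Minimal: {E}⁺ = {E}; {D}⁺ = {D} — none reach the full schema.
Any other superkey contains one of these as a subset, so there are no further candidate keys.

{F}, {H}, {D, E}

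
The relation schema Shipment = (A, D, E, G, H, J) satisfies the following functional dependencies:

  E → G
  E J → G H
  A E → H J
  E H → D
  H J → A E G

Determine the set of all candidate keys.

AE, EJ, HJ

{A, E}⁺: E→G adds G; AE→HJ adds H, J; EH→D adds D → {A, D, E, G, H, J}. Minimal: {E}⁺ = {E, G}; {A}⁺ = {A} — none reach the full schema.
{E, J}⁺: E→G adds G; EJ→GH adds H; EH→D adds D; HJ→AEG adds A → {A, D, E, G, H, J}. Minimal: {J}⁺ = {J}; {E}⁺ = {E, G} — none reach the full schema.
{H, J}⁺: HJ→AEG adds A, E, G; EH→D adds D → {A, D, E, G, H, J}. Minimal: {J}⁺ = {J}; {H}⁺ = {H} — none reach the full schema.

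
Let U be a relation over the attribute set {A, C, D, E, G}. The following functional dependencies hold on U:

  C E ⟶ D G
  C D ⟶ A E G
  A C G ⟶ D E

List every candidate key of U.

Attribute C never appears on the right-hand side of any dependency, so C must belong to every candidate key.
{C}⁺ = {C}, which is not all of the schema, so we must add further attributes.
{C, D}⁺: CD→AEG adds A, E, G → {A, C, D, E, G}. Minimal: {D}⁺ = {D}; {C}⁺ = {C} — none reach the full schema.
{C, E}⁺: CE→DG adds D, G; CD→AEG adds A → {A, C, D, E, G}. Minimal: {E}⁺ = {E}; {C}⁺ = {C} — none reach the full schema.
{A, C, G}⁺: ACG→DE adds D, E → {A, C, D, E, G}. Minimal: {C, G}⁺ = {C, G}; {A, G}⁺ = {A, G}; {A, C}⁺ = {A, C} — none reach the full schema.

CD, CE, ACG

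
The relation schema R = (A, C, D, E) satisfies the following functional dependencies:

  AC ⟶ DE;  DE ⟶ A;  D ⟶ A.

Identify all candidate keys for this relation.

{A, C}, {C, D}

Attribute C never appears on the right-hand side of any dependency, so C must belong to every candidate key.
{C}⁺ = {C}, which is not all of the schema, so we must add further attributes.
{A, C}⁺: AC→DE adds D, E → {A, C, D, E}.
{C, D}⁺: D→A adds A; AC→DE adds E → {A, C, D, E}.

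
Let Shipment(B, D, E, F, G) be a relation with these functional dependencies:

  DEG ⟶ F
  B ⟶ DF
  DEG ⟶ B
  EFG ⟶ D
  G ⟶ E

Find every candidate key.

BG, DG, FG

Attribute G never appears on the right-hand side of any dependency, so G must belong to every candidate key.
{G}⁺ = {E, G}, which is not all of the schema, so we must add further attributes.
{B, G}⁺: B→DF adds D, F; G→E adds E → {B, D, E, F, G}.
{D, G}⁺: G→E adds E; DEG→F adds F; DEG→B adds B → {B, D, E, F, G}.
{F, G}⁺: G→E adds E; EFG→D adds D; DEG→B adds B → {B, D, E, F, G}.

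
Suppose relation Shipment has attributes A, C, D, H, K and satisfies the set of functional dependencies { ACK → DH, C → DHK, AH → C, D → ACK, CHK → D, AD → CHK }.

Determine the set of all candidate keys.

{C}⁺: C→DHK adds D, H, K; D→ACK adds A → {A, C, D, H, K}.
{D}⁺: D→ACK adds A, C, K; AD→CHK adds H → {A, C, D, H, K}.
{A, H}⁺: AH→C adds C; C→DHK adds D, K → {A, C, D, H, K}. Minimal: {H}⁺ = {H}; {A}⁺ = {A} — none reach the full schema.
Any other superkey contains one of these as a subset, so there are no further candidate keys.

C; D; AH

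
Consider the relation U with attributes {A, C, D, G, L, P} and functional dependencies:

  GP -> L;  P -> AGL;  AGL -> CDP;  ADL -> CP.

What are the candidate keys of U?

{P}, {A, D, L}, {A, G, L}

{P}⁺: P→AGL adds A, G, L; AGL→CDP adds C, D → {A, C, D, G, L, P}.
{A, D, L}⁺: ADL→CP adds C, P; P→AGL adds G → {A, C, D, G, L, P}. Minimal: {D, L}⁺ = {D, L}; {A, L}⁺ = {A, L}; {A, D}⁺ = {A, D} — none reach the full schema.
{A, G, L}⁺: AGL→CDP adds C, D, P → {A, C, D, G, L, P}. Minimal: {G, L}⁺ = {G, L}; {A, L}⁺ = {A, L}; {A, G}⁺ = {A, G} — none reach the full schema.
Any other superkey contains one of these as a subset, so there are no further candidate keys.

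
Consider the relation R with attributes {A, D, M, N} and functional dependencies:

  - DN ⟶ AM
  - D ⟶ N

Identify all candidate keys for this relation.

{D}

Attribute D never appears on the right-hand side of any dependency, so D must belong to every candidate key.
{D}⁺ = {A, D, M, N}, which is all of the schema, so {D} is the only candidate key.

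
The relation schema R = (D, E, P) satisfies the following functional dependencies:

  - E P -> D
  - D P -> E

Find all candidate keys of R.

Attribute P never appears on the right-hand side of any dependency, so P must belong to every candidate key.
{P}⁺ = {P}, which is not all of the schema, so we must add further attributes.
{D, P}⁺: DP→E adds E → {D, E, P}. Minimal: {P}⁺ = {P}; {D}⁺ = {D} — none reach the full schema.
{E, P}⁺: EP→D adds D → {D, E, P}. Minimal: {P}⁺ = {P}; {E}⁺ = {E} — none reach the full schema.
Any other superkey contains one of these as a subset, so there are no further candidate keys.

(D, P); (E, P)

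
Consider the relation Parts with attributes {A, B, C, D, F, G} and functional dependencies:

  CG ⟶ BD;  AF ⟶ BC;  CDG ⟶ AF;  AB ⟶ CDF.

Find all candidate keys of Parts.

Attribute G never appears on the right-hand side of any dependency, so G must belong to every candidate key.
{G}⁺ = {G}, which is not all of the schema, so we must add further attributes.
{C, G}⁺: CG→BD adds B, D; CDG→AF adds A, F → {A, B, C, D, F, G}. Minimal: {G}⁺ = {G}; {C}⁺ = {C} — none reach the full schema.
{A, B, G}⁺: AB→CDF adds C, D, F → {A, B, C, D, F, G}. Minimal: {B, G}⁺ = {B, G}; {A, G}⁺ = {A, G}; {A, B}⁺ = {A, B, C, D, F} — none reach the full schema.
{A, F, G}⁺: AF→BC adds B, C; AB→CDF adds D → {A, B, C, D, F, G}. Minimal: {F, G}⁺ = {F, G}; {A, G}⁺ = {A, G}; {A, F}⁺ = {A, B, C, D, F} — none reach the full schema.

{C, G}, {A, B, G}, {A, F, G}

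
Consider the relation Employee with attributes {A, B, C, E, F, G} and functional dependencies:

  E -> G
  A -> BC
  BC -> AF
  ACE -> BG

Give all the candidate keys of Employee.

Attribute E never appears on the right-hand side of any dependency, so E must belong to every candidate key.
{E}⁺ = {E, G}, which is not all of the schema, so we must add further attributes.
{A, E}⁺: E→G adds G; A→BC adds B, C; BC→AF adds F → {A, B, C, E, F, G}.
{B, C, E}⁺: E→G adds G; BC→AF adds A, F → {A, B, C, E, F, G}.

AE; BCE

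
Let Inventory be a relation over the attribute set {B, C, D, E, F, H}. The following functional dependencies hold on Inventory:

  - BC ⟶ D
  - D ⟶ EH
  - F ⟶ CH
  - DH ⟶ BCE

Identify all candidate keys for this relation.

{B, F}, {D, F}

Attribute F never appears on the right-hand side of any dependency, so F must belong to every candidate key.
{F}⁺ = {C, F, H}, which is not all of the schema, so we must add further attributes.
{B, F}⁺: F→CH adds C, H; BC→D adds D; D→EH adds E → {B, C, D, E, F, H}.
{D, F}⁺: D→EH adds E, H; F→CH adds C; DH→BCE adds B → {B, C, D, E, F, H}.
Any other superkey contains one of these as a subset, so there are no further candidate keys.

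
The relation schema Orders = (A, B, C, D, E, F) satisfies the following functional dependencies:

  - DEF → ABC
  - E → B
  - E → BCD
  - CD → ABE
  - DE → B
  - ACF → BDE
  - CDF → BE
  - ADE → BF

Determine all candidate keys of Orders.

{E}⁺: E→B adds B; E→BCD adds C, D; CD→ABE adds A; ADE→BF adds F → {A, B, C, D, E, F}.
{C, D}⁺: CD→ABE adds A, B, E; ADE→BF adds F → {A, B, C, D, E, F}. Minimal: {D}⁺ = {D}; {C}⁺ = {C} — none reach the full schema.
{A, C, F}⁺: ACF→BDE adds B, D, E → {A, B, C, D, E, F}. Minimal: {C, F}⁺ = {C, F}; {A, F}⁺ = {A, F}; {A, C}⁺ = {A, C} — none reach the full schema.
Any other superkey contains one of these as a subset, so there are no further candidate keys.

E; CD; ACF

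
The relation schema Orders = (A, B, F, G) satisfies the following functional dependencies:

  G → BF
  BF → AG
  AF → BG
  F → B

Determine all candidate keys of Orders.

{F}⁺: F→B adds B; BF→AG adds A, G → {A, B, F, G}.
{G}⁺: G→BF adds B, F; BF→AG adds A → {A, B, F, G}.

{F}; {G}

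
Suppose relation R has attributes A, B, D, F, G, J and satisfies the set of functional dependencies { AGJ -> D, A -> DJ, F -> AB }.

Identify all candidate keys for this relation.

{F, G}

Attributes F, G never appear on any right-hand side, so every candidate key must contain {F, G}.
{F, G}⁺ = {A, B, D, F, G, J}, which is all of the schema, so {F, G} is the only candidate key.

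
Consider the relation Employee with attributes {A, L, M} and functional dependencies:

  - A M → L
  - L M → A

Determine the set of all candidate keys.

Attribute M never appears on the right-hand side of any dependency, so M must belong to every candidate key.
{M}⁺ = {M}, which is not all of the schema, so we must add further attributes.
{A, M}⁺: AM→L adds L → {A, L, M}.
{L, M}⁺: LM→A adds A → {A, L, M}.
Any other superkey contains one of these as a subset, so there are no further candidate keys.

{A, M}, {L, M}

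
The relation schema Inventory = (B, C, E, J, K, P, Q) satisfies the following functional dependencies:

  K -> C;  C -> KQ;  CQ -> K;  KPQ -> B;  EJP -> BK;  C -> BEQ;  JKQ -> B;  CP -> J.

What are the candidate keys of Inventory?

{C, P}⁺: C→KQ adds K, Q; KPQ→B adds B; C→BEQ adds E; CP→J adds J → {B, C, E, J, K, P, Q}. Minimal: {P}⁺ = {P}; {C}⁺ = {B, C, E, K, Q} — none reach the full schema.
{K, P}⁺: K→C adds C; C→KQ adds Q; KPQ→B adds B; C→BEQ adds E; CP→J adds J → {B, C, E, J, K, P, Q}. Minimal: {P}⁺ = {P}; {K}⁺ = {B, C, E, K, Q} — none reach the full schema.
{E, J, P}⁺: EJP→BK adds B, K; K→C adds C; C→KQ adds Q → {B, C, E, J, K, P, Q}. Minimal: {J, P}⁺ = {J, P}; {E, P}⁺ = {E, P}; {E, J}⁺ = {E, J} — none reach the full schema.
Any other superkey contains one of these as a subset, so there are no further candidate keys.

{C, P}, {K, P}, {E, J, P}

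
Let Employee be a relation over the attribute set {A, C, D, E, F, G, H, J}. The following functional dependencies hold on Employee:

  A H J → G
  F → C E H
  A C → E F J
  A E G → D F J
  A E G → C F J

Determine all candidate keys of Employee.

AC, AF, AEG, AEHJ

Attribute A never appears on the right-hand side of any dependency, so A must belong to every candidate key.
{A}⁺ = {A}, which is not all of the schema, so we must add further attributes.
{A, C}⁺: AC→EFJ adds E, F, J; F→CEH adds H; AHJ→G adds G; AEG→DFJ adds D → {A, C, D, E, F, G, H, J}. Minimal: {C}⁺ = {C}; {A}⁺ = {A} — none reach the full schema.
{A, F}⁺: F→CEH adds C, E, H; AC→EFJ adds J; AHJ→G adds G; AEG→DFJ adds D → {A, C, D, E, F, G, H, J}. Minimal: {F}⁺ = {C, E, F, H}; {A}⁺ = {A} — none reach the full schema.
{A, E, G}⁺: AEG→DFJ adds D, F, J; AEG→CFJ adds C; F→CEH adds H → {A, C, D, E, F, G, H, J}. Minimal: {E, G}⁺ = {E, G}; {A, G}⁺ = {A, G}; {A, E}⁺ = {A, E} — none reach the full schema.
{A, E, H, J}⁺: AHJ→G adds G; AEG→DFJ adds D, F; AEG→CFJ adds C → {A, C, D, E, F, G, H, J}. Minimal: {E, H, J}⁺ = {E, H, J}; {A, H, J}⁺ = {A, G, H, J}; {A, E, J}⁺ = {A, E, J}; … — none reach the full schema.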